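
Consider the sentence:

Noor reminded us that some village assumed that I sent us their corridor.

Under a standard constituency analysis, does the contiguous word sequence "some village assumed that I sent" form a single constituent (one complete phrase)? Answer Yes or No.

No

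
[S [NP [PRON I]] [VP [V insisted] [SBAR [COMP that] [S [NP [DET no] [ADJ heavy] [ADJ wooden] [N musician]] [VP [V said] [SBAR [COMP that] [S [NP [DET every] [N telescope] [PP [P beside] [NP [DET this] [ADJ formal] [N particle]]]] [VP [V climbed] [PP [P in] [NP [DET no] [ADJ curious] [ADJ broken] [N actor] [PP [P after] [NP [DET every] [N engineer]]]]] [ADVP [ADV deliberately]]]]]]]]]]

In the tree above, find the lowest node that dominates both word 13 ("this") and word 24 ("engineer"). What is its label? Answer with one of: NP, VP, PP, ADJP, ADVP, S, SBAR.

S

Both words fall inside [S every telescope beside this formal particle climbed in no curious broken actor after every engineer deliberately] (words 10–25), and no smaller constituent contains them both. Label: S.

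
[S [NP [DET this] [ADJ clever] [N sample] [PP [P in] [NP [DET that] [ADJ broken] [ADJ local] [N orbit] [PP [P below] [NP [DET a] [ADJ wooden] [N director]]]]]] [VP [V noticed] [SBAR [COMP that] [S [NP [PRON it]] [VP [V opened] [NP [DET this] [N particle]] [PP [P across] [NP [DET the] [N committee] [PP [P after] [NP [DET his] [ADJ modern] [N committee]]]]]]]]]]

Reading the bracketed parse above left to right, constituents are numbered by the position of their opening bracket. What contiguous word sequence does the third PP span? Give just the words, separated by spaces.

across the committee after his modern committee

The PP opening brackets appear, in order, over: "in that broken local orbit below a wooden director"; "below a wooden director"; "across the committee after his modern committee"; "after his modern committee". The third one spans "across the committee after his modern committee".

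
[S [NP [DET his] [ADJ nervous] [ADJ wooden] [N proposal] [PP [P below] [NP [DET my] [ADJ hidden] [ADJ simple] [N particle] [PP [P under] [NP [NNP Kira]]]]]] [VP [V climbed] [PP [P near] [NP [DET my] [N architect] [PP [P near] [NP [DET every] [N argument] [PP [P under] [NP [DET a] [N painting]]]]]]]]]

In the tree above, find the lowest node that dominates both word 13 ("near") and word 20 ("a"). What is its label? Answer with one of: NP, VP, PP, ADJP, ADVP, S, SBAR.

PP

The smallest bracket enclosing both words is [PP near my architect near every argument under a painting], so the label is PP.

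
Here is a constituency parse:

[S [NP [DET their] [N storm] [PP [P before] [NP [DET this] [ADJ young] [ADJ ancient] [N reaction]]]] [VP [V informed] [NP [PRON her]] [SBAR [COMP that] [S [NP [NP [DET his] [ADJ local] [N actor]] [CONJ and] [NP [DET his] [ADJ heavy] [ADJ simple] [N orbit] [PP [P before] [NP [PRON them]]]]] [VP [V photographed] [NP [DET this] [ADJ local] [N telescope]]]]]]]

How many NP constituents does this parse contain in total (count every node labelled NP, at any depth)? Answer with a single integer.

8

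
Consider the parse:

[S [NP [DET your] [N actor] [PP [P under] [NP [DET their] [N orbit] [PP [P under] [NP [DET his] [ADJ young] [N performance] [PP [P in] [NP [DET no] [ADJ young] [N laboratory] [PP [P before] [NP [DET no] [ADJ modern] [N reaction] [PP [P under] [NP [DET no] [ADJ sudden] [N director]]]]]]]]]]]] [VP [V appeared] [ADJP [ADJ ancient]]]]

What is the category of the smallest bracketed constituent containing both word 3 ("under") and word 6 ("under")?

PP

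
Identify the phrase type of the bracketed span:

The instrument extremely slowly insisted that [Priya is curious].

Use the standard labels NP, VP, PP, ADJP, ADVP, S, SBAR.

S

The span is built around the head "is" — a clause (S).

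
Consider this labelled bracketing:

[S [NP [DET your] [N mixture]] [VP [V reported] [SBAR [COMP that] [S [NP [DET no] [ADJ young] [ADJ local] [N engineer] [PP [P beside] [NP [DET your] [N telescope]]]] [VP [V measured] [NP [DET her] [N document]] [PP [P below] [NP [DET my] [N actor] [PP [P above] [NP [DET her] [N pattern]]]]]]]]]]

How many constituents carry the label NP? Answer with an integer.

6

Scanning left to right, an opening `[NP` appears at word positions 1, 5, 10, 13, 16, 19 — 6 in total.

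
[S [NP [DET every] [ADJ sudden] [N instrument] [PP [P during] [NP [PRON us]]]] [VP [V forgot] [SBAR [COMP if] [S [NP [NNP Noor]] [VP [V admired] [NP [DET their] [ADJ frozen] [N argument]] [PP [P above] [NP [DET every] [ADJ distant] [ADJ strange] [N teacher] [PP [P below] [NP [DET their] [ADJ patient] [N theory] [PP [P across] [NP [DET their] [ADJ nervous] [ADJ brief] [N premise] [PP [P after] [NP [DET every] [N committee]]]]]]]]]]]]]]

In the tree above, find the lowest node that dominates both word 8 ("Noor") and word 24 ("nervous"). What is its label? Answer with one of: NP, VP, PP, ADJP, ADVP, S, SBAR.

Both words fall inside [S Noor admired their frozen argument above every distant strange teacher below their patient theory across their nervous brief premise after every committee] (words 8–29), and no smaller constituent contains them both. Label: S.

S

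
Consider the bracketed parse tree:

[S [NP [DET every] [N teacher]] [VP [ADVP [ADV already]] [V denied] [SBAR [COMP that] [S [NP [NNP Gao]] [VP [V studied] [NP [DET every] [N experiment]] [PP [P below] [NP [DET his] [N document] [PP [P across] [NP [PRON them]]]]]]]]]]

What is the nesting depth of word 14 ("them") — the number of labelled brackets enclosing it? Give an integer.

10

Path from the root down to the word: S → VP → SBAR → S → VP → PP → NP → PP → NP → PRON. That is 10 enclosing brackets.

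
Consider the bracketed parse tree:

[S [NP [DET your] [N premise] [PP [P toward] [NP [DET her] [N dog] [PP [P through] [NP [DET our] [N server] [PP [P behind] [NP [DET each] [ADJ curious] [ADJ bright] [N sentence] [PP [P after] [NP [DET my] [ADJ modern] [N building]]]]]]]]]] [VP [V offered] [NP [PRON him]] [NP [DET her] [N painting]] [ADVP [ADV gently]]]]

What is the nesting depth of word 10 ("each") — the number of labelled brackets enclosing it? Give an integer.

Path from the root down to the word: S → NP → PP → NP → PP → NP → PP → NP → DET. That is 9 enclosing brackets.

9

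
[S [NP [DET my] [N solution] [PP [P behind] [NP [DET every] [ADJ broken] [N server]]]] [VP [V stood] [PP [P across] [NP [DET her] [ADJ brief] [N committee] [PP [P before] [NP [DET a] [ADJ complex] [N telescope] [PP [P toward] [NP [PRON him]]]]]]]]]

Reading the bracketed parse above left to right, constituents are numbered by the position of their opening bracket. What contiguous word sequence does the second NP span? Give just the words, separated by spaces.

The NP opening brackets appear, in order, over: "my solution behind every broken server"; "every broken server"; "her brief committee before a complex telescope toward him"; "a complex telescope toward him"; "him". The second one spans "every broken server".

every broken server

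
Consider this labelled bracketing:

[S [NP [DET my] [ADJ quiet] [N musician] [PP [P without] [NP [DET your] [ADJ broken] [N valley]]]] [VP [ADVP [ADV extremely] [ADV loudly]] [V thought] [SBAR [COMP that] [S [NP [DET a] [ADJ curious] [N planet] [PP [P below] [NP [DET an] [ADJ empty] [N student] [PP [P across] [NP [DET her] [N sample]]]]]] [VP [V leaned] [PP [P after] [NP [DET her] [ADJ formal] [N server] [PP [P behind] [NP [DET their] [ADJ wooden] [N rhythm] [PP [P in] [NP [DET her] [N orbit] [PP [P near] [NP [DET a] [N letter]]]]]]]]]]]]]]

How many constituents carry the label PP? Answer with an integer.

7

The PP constituents are: [PP without your broken valley]; [PP below an empty student across her sample]; [PP across her sample]; [PP after her formal server behind their wooden rhythm in her orbit near a letter]; [PP behind their wooden rhythm in her orbit near a letter]; [PP in her orbit near a letter] …. Total: 7.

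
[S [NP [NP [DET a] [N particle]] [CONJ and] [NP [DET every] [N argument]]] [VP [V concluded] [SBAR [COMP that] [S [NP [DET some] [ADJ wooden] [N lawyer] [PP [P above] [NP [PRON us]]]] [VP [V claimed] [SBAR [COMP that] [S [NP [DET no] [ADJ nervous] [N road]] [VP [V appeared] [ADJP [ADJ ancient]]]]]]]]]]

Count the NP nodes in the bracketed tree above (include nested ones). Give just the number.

6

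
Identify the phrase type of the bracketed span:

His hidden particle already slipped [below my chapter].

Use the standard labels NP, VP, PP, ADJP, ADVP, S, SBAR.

PP

The bracketed span "below my chapter" is headed by "below", making it a prepositional phrase (PP).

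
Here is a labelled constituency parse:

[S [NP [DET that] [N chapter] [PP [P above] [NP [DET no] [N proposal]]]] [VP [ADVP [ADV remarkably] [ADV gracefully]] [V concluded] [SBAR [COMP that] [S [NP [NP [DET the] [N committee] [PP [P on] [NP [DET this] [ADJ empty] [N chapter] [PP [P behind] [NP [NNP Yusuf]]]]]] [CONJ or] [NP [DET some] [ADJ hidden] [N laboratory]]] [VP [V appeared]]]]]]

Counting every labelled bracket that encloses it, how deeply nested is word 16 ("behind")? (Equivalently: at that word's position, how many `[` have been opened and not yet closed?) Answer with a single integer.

The word sits inside P, which is inside PP, inside NP, inside PP, inside NP, inside NP, inside S, inside SBAR, inside VP, inside S — 10 brackets in all.

10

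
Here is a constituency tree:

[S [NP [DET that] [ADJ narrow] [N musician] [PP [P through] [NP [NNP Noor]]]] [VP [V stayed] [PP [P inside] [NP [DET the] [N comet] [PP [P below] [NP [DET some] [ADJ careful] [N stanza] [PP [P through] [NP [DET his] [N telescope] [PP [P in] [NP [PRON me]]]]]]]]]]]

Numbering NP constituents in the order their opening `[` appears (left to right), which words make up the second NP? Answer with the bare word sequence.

Noor

Opening `[NP` markers occur at word positions 1, 5, 8, 11, 15, 18; the second of these opens the constituent [NP Noor].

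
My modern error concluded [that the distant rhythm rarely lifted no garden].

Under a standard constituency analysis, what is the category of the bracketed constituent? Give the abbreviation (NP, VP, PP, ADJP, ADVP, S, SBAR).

SBAR

The bracketed span "that the distant rhythm rarely lifted no garden" is headed by "that", making it a subordinate clause (SBAR).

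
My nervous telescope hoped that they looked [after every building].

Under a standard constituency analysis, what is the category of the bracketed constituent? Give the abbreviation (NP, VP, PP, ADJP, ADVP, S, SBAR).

PP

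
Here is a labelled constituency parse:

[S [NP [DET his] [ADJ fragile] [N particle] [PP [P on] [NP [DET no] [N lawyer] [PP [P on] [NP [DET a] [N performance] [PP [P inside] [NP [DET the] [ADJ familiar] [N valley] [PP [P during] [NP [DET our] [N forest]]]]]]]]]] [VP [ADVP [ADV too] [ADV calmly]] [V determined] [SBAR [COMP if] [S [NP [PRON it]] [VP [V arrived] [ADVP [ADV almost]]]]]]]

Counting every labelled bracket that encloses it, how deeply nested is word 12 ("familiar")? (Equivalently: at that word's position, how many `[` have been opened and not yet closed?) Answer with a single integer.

9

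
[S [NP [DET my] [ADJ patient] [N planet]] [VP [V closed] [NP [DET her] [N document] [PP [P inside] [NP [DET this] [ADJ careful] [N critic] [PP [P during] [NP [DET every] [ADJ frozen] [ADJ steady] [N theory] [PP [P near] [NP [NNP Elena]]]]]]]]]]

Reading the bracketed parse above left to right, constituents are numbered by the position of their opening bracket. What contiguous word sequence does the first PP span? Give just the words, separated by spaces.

inside this careful critic during every frozen steady theory near Elena

In left-to-right order the PP constituents are "inside this careful critic during every frozen steady theory near Elena"; "during every frozen steady theory near Elena"; "near Elena". Number 1 is "inside this careful critic during every frozen steady theory near Elena".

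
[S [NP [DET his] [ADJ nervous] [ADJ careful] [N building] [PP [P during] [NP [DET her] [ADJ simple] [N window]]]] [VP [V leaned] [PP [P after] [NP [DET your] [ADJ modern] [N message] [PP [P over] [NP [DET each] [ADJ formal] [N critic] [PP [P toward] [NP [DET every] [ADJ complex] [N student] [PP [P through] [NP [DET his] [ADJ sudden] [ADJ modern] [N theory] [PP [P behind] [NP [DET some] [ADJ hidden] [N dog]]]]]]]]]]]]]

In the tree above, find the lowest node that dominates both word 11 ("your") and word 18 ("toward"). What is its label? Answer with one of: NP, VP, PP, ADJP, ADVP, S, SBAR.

NP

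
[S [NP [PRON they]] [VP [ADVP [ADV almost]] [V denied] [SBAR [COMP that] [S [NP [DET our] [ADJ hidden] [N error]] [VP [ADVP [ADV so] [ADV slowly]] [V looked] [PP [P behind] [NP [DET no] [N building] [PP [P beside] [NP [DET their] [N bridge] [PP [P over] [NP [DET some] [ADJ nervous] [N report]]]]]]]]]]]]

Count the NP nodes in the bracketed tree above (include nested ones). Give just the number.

5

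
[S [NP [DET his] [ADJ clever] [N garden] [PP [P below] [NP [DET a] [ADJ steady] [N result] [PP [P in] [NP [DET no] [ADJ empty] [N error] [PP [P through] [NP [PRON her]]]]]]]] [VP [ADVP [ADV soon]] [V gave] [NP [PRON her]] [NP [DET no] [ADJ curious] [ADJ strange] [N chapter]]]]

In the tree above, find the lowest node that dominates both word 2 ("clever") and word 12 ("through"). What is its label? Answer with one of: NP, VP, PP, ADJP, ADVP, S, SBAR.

NP

Word 2 lies under S → NP → ADJ; word 12 lies under S → NP → PP → NP → PP → NP → PP → P. The lowest shared node is the NP.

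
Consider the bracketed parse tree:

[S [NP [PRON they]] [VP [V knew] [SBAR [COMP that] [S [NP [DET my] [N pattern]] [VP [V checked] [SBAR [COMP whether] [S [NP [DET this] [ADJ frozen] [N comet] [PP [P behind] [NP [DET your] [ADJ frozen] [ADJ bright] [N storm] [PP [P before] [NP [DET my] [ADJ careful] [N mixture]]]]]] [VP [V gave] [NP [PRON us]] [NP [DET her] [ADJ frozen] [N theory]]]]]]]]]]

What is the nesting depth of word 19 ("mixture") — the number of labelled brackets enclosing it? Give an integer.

Path from the root down to the word: S → VP → SBAR → S → VP → SBAR → S → NP → PP → NP → PP → NP → N. That is 13 enclosing brackets.

13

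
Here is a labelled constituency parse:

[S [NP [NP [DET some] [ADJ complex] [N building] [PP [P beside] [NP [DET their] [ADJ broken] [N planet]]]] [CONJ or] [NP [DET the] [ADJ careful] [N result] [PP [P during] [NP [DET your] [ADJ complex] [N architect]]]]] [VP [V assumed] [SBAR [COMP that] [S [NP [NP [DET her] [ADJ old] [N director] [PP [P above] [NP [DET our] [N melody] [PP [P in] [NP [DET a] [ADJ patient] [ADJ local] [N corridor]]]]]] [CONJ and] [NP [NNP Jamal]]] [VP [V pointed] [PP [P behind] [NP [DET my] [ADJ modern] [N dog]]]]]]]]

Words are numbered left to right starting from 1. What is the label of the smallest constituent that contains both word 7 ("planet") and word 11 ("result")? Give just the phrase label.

Word 7 lies under S → NP → NP → PP → NP → N; word 11 lies under S → NP → NP → N. The lowest shared node is the NP.

NP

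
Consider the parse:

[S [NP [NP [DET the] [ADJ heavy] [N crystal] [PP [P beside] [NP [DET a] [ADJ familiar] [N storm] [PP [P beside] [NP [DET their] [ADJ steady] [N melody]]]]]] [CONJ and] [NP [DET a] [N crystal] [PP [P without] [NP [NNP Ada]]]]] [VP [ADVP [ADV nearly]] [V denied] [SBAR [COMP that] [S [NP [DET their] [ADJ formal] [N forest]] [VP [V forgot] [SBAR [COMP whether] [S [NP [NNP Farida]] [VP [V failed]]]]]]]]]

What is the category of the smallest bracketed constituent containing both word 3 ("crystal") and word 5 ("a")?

NP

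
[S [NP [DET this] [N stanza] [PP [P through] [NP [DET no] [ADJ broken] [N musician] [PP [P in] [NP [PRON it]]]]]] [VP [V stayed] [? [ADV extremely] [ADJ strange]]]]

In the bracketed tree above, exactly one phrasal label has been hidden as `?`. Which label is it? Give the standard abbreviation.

ADJP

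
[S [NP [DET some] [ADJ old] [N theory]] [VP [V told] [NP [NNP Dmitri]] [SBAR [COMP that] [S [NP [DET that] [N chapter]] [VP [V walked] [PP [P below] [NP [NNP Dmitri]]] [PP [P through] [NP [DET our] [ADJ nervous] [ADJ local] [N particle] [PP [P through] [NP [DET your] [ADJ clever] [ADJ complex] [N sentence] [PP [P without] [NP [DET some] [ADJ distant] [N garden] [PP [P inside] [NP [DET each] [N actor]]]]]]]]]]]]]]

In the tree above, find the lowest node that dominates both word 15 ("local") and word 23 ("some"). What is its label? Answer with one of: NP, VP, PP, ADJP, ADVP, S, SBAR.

The smallest bracket enclosing both words is [NP our nervous local particle through your clever complex sentence without some distant garden inside each actor], so the label is NP.

NP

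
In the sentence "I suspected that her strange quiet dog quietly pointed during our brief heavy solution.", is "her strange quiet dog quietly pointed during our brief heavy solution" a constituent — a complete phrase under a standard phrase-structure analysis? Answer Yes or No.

Yes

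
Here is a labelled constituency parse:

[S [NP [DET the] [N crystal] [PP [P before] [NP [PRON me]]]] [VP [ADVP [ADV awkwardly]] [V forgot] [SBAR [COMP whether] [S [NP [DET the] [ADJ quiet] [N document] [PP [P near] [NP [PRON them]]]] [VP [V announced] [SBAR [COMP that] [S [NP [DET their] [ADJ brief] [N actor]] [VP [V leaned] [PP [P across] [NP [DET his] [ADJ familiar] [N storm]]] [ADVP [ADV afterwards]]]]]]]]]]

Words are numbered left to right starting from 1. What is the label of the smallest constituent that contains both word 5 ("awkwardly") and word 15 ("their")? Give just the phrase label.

VP

The smallest bracket enclosing both words is [VP awkwardly forgot whether the quiet document near them announced that their brief actor leaned across his familiar storm afterwards], so the label is VP.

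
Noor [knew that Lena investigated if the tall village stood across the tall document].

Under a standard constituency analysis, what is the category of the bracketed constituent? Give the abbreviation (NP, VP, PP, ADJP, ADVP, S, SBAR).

The span is built around the verb "knew" — a verb phrase (VP).

VP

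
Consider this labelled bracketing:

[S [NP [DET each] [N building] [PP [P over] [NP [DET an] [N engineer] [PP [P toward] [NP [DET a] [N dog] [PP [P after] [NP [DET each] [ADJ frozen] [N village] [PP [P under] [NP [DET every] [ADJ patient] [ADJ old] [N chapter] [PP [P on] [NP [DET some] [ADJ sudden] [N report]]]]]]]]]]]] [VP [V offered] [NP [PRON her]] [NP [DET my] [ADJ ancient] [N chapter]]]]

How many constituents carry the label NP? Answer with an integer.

8

Listing each NP by its span: [NP each building over an engineer toward a dog after each frozen village under every patient old chapter on some sudden report]; [NP an engineer toward a dog after each frozen village under every patient old chapter on some sudden report]; [NP a dog after each frozen village under every patient old chapter on some sudden report]; [NP each frozen village under every patient old chapter on some sudden report]; [NP every patient old chapter on some sudden report]; [NP some sudden report] … — that makes 8.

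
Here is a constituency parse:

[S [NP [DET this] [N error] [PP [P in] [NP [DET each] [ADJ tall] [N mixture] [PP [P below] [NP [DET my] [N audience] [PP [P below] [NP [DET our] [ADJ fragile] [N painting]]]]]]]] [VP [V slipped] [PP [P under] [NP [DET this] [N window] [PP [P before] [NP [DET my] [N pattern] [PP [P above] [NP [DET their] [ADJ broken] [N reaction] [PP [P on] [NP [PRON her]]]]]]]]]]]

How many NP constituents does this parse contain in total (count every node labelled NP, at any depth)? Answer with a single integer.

Listing each NP by its span: [NP this error in each tall mixture below my audience below our fragile painting]; [NP each tall mixture below my audience below our fragile painting]; [NP my audience below our fragile painting]; [NP our fragile painting]; [NP this window before my pattern above their broken reaction on her]; [NP my pattern above their broken reaction on her] … — that makes 8.

8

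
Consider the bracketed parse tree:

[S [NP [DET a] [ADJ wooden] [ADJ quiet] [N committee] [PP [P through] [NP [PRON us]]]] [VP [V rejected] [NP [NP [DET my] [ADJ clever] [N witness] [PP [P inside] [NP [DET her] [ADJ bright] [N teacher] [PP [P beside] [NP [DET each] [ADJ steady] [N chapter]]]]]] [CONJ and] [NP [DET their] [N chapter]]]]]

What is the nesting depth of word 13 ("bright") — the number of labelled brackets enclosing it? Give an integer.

7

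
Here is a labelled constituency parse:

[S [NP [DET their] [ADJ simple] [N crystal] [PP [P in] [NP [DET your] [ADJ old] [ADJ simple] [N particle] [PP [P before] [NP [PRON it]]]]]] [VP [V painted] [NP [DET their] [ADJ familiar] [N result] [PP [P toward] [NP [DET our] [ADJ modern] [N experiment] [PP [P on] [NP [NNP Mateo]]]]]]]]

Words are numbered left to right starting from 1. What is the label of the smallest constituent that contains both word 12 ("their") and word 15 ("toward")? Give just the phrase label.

NP

Word 12 lies under S → VP → NP → DET; word 15 lies under S → VP → NP → PP → P. The lowest shared node is the NP.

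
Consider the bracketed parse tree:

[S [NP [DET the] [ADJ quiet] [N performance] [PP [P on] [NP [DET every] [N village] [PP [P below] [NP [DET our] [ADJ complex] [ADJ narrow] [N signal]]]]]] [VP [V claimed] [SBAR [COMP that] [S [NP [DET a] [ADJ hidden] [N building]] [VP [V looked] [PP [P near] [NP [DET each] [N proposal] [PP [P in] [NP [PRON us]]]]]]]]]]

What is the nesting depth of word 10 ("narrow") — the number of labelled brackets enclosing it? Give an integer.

7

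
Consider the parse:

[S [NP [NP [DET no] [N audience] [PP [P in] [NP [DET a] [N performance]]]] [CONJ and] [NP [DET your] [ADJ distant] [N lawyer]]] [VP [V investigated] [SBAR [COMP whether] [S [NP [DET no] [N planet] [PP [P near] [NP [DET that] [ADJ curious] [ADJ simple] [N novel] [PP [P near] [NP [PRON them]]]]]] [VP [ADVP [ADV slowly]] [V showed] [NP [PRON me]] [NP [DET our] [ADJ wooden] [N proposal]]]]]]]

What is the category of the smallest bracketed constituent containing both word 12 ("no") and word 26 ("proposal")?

Word 12 lies under S → VP → SBAR → S → NP → DET; word 26 lies under S → VP → SBAR → S → VP → NP → N. The lowest shared node is the S.

S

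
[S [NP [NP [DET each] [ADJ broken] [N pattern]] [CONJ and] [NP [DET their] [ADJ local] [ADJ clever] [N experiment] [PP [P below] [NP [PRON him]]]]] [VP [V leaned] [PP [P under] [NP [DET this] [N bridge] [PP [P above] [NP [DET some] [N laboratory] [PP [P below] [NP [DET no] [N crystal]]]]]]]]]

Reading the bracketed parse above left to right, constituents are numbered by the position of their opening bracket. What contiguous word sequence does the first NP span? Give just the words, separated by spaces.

Opening `[NP` markers occur at word positions 1, 1, 5, 10, 13, 16, 19; the first of these opens the constituent [NP each broken pattern and their local clever experiment below him].

each broken pattern and their local clever experiment below him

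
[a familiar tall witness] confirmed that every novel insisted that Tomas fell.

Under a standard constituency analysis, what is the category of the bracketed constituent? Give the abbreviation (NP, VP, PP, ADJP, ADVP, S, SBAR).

NP

The span is built around the noun "witness" — a noun phrase (NP).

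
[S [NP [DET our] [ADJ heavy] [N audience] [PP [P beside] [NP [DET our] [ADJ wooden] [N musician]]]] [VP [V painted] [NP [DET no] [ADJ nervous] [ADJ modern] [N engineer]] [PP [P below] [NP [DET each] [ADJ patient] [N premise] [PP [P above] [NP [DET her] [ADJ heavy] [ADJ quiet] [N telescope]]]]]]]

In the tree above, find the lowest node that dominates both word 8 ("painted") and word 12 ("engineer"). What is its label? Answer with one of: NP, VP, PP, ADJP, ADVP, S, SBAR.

Word 8 lies under S → VP → V; word 12 lies under S → VP → NP → N. The lowest shared node is the VP.

VP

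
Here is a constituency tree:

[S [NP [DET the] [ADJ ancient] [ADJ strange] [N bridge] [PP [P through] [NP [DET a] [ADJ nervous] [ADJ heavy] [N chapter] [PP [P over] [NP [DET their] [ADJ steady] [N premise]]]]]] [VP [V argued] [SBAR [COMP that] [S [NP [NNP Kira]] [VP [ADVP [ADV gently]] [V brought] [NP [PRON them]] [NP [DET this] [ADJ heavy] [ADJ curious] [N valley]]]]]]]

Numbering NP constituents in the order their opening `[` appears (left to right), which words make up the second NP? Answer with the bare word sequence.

In left-to-right order the NP constituents are "the ancient strange bridge through a nervous heavy chapter over their steady premise"; "a nervous heavy chapter over their steady premise"; "their steady premise"; "Kira"; "them"; "this heavy curious valley". Number 2 is "a nervous heavy chapter over their steady premise".

a nervous heavy chapter over their steady premise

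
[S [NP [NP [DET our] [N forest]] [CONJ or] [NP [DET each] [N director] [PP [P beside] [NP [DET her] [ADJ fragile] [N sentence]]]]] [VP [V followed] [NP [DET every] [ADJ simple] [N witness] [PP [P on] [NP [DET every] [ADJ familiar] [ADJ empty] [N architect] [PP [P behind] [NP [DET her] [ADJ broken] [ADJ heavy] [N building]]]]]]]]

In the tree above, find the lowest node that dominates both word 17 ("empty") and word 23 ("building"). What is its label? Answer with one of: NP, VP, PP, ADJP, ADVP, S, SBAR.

Both words fall inside [NP every familiar empty architect behind her broken heavy building] (words 15–23), and no smaller constituent contains them both. Label: NP.

NP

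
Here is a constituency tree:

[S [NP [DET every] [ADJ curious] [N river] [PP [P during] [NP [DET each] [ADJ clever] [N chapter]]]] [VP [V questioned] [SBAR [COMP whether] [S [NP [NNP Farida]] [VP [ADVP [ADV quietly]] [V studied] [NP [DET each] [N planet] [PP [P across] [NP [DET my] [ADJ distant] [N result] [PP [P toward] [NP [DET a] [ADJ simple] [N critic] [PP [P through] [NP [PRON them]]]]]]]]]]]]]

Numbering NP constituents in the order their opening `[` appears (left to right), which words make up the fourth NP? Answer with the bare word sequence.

each planet across my distant result toward a simple critic through them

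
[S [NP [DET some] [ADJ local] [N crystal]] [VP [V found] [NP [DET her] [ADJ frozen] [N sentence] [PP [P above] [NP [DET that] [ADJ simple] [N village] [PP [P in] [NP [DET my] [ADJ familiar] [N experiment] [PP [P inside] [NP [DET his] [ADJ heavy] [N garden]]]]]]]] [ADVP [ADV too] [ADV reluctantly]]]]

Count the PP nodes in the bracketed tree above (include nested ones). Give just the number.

3

Listing each PP by its span: [PP above that simple village in my familiar experiment inside his heavy garden]; [PP in my familiar experiment inside his heavy garden]; [PP inside his heavy garden] — that makes 3.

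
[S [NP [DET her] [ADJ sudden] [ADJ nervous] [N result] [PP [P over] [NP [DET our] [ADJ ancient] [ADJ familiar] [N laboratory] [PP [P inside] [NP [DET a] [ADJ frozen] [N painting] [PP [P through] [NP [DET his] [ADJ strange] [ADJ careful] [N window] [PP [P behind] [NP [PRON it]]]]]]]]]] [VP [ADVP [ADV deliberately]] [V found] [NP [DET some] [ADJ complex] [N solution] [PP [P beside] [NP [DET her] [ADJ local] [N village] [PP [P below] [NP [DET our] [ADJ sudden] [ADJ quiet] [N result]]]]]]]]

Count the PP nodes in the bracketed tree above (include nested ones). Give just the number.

6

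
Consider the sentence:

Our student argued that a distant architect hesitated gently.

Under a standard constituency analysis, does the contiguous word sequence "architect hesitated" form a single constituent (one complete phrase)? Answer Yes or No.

The smallest constituent containing the whole sequence is the clause [S a distant architect hesitated gently], but the sequence is only part of it — it straddles the boundary between noun phrase "a distant architect" and verb phrase "hesitated gently".

No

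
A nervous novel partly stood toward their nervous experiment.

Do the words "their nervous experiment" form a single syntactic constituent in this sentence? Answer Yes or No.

Yes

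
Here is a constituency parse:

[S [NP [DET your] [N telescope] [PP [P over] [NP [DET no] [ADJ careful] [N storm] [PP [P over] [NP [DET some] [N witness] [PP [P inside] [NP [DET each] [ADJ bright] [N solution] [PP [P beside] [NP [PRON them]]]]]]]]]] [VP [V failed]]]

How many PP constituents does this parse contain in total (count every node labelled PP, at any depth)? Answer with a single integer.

Listing each PP by its span: [PP over no careful storm over some witness inside each bright solution beside them]; [PP over some witness inside each bright solution beside them]; [PP inside each bright solution beside them]; [PP beside them] — that makes 4.

4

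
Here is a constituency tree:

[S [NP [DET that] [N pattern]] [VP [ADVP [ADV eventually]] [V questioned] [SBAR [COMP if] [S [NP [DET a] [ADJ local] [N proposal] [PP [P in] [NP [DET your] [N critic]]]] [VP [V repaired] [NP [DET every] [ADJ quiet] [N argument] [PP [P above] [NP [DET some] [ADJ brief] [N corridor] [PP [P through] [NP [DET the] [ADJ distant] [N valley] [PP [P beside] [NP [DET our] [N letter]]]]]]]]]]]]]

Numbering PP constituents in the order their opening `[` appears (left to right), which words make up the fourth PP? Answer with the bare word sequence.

beside our letter

In left-to-right order the PP constituents are "in your critic"; "above some brief corridor through the distant valley beside our letter"; "through the distant valley beside our letter"; "beside our letter". Number 4 is "beside our letter".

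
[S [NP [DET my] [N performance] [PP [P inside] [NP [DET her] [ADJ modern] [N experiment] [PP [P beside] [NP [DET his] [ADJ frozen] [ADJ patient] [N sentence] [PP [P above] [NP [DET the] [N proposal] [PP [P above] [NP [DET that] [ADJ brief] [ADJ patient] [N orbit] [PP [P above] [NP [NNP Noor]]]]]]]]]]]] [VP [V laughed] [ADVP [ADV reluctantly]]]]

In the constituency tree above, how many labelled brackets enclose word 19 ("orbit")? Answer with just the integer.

Path from the root down to the word: S → NP → PP → NP → PP → NP → PP → NP → PP → NP → N. That is 11 enclosing brackets.

11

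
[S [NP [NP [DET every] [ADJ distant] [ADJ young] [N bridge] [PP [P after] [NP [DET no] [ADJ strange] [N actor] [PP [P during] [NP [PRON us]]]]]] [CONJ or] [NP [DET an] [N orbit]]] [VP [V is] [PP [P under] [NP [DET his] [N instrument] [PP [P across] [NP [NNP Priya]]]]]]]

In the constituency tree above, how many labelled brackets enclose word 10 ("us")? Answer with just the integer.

8

The word sits inside PRON, which is inside NP, inside PP, inside NP, inside PP, inside NP, inside NP, inside S — 8 brackets in all.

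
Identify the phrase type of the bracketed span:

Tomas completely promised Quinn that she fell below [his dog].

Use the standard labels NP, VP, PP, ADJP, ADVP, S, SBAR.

The bracketed span "his dog" is headed by "dog", making it a noun phrase (NP).

NP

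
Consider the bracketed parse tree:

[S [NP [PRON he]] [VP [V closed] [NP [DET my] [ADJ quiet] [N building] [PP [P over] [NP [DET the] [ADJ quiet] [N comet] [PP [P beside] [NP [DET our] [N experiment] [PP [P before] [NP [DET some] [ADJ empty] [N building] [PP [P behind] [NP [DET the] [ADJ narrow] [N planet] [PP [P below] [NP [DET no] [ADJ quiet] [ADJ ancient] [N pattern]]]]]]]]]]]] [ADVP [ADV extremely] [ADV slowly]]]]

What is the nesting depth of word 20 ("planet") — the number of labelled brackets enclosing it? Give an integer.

12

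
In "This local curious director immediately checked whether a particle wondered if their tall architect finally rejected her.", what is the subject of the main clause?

"this local curious director" is the NP that combines with the VP headed by "checked" to form the main clause — the subject.

this local curious director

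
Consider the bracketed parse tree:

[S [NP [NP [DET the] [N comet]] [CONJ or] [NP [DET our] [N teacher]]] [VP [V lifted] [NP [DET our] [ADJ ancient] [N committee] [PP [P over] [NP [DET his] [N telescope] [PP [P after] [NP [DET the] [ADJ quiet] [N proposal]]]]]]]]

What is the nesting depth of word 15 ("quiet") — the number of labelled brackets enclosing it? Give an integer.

8

The word sits inside ADJ, which is inside NP, inside PP, inside NP, inside PP, inside NP, inside VP, inside S — 8 brackets in all.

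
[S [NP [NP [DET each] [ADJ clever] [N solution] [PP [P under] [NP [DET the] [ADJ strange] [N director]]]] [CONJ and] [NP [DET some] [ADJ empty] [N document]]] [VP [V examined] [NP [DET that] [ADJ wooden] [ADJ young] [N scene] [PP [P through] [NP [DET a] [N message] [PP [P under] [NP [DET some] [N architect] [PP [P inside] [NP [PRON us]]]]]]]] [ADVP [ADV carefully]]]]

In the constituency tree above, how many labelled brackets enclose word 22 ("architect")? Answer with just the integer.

8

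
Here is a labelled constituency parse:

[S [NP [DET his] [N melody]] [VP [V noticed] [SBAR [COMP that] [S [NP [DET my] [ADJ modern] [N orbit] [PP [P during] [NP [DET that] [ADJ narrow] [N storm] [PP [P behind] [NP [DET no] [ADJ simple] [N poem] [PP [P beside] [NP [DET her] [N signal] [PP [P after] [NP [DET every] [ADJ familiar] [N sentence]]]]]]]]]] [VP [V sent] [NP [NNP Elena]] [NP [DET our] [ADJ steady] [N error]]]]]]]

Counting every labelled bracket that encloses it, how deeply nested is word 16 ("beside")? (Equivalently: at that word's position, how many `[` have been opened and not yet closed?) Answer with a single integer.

Counting open brackets not yet closed at "beside": [S [VP [SBAR [S [NP [PP [NP [PP [NP [PP [P = 11.

11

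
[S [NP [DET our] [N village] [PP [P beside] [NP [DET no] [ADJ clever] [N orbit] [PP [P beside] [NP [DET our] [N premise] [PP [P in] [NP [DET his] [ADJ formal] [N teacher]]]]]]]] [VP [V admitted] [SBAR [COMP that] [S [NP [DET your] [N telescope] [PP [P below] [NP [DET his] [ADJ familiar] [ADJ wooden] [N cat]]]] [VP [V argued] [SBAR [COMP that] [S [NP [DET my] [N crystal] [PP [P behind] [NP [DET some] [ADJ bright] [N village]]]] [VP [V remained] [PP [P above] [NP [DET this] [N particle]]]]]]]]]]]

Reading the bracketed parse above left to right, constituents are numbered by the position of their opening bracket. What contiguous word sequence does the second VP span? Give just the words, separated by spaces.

argued that my crystal behind some bright village remained above this particle

The VP opening brackets appear, in order, over: "admitted that your telescope below his familiar wooden cat argued that my crystal behind some bright village remained above this particle"; "argued that my crystal behind some bright village remained above this particle"; "remained above this particle". The second one spans "argued that my crystal behind some bright village remained above this particle".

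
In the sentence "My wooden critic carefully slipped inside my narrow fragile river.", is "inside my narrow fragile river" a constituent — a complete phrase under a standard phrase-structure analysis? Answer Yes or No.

Yes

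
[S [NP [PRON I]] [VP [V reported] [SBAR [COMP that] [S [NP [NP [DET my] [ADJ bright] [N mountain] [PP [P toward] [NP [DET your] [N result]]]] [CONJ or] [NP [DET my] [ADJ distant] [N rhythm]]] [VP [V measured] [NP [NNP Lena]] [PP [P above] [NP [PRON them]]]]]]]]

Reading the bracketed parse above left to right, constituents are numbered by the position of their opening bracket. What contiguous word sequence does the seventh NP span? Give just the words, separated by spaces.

The NP opening brackets appear, in order, over: "I"; "my bright mountain toward your result or my distant rhythm"; "my bright mountain toward your result"; "your result"; "my distant rhythm"; "Lena"; "them". The seventh one spans "them".

them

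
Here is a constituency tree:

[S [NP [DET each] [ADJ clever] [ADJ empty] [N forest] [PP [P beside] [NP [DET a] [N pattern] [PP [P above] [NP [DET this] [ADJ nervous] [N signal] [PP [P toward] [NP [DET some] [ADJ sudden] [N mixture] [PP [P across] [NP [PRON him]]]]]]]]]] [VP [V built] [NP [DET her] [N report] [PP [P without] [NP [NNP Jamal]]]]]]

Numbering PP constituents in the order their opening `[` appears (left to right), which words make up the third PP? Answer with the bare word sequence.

toward some sudden mixture across him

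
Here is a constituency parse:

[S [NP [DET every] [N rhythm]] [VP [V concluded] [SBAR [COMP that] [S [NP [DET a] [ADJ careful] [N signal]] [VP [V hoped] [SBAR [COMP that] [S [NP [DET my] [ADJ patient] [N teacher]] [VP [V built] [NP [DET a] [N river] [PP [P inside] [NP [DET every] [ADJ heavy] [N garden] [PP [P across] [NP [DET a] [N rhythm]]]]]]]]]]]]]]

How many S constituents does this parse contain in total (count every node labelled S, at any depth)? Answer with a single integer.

3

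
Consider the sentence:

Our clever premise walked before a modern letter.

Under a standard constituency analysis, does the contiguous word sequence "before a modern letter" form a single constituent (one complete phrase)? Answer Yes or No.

These words form the whole prepositional phrase headed by "before", so yes — one constituent.

Yes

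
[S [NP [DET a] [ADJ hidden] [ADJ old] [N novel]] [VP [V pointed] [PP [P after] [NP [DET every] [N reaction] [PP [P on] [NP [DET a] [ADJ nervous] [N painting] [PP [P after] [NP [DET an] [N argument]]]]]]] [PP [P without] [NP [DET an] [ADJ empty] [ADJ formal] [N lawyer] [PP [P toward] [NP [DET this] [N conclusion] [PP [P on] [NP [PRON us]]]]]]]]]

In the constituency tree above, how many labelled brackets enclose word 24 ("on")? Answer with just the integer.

Path from the root down to the word: S → VP → PP → NP → PP → NP → PP → P. That is 8 enclosing brackets.

8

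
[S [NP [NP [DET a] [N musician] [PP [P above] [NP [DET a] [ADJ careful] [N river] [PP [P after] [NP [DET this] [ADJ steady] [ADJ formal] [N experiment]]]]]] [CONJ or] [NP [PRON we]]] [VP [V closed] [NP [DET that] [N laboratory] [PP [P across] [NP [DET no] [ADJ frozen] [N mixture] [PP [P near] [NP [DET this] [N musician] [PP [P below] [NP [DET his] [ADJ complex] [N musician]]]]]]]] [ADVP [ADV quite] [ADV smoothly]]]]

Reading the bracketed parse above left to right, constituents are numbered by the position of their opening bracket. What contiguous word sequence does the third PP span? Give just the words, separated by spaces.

across no frozen mixture near this musician below his complex musician

The PP opening brackets appear, in order, over: "above a careful river after this steady formal experiment"; "after this steady formal experiment"; "across no frozen mixture near this musician below his complex musician"; "near this musician below his complex musician"; "below his complex musician". The third one spans "across no frozen mixture near this musician below his complex musician".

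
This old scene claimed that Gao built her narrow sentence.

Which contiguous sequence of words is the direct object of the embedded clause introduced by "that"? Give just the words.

her narrow sentence

"built" heads the VP of the embedded clause introduced by "that", and "her narrow sentence" is its direct object.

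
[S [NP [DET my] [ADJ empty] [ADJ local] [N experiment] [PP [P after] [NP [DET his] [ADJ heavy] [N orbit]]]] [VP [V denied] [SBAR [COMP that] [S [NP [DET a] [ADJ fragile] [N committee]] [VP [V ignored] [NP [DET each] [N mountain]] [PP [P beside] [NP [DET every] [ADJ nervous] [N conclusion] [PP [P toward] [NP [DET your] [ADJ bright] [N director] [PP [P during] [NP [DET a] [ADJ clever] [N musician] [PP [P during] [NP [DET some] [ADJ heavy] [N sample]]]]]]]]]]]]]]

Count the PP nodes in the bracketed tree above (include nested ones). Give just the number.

5

Listing each PP by its span: [PP after his heavy orbit]; [PP beside every nervous conclusion toward your bright director during a clever musician during some heavy sample]; [PP toward your bright director during a clever musician during some heavy sample]; [PP during a clever musician during some heavy sample]; [PP during some heavy sample] — that makes 5.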